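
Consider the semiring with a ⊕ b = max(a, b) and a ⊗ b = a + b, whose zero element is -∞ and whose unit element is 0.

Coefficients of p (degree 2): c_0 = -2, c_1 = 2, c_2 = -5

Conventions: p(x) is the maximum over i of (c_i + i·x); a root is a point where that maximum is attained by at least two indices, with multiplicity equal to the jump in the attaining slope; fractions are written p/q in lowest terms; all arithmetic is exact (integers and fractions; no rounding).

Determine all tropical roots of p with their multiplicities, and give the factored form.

hull edge (i=0, c=-2) to (i=1, c=2): slope 4, span 1
hull edge (i=1, c=2) to (i=2, c=-5): slope -7, span 1
Factored form: p(x) = -5 ⊗ (x ⊕ (-4)) ⊗ (x ⊕ 7)
Answer: roots = -4 (mult 1), 7 (mult 1)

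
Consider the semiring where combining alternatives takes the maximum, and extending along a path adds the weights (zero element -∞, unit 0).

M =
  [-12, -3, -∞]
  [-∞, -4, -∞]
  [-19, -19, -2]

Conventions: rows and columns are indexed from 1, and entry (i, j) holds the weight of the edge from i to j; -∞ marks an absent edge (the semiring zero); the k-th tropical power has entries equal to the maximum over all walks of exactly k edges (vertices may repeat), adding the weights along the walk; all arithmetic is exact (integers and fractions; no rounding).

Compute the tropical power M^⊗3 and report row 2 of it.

M^⊗2:
  [-24, -7, -∞]
  [-∞, -8, -∞]
  [-21, -21, -4]
M^⊗3:
  [-36, -11, -∞]
  [-∞, -12, -∞]
  [-23, -23, -6]
Answer: row 2 of M^⊗3 = [-∞, -12, -∞]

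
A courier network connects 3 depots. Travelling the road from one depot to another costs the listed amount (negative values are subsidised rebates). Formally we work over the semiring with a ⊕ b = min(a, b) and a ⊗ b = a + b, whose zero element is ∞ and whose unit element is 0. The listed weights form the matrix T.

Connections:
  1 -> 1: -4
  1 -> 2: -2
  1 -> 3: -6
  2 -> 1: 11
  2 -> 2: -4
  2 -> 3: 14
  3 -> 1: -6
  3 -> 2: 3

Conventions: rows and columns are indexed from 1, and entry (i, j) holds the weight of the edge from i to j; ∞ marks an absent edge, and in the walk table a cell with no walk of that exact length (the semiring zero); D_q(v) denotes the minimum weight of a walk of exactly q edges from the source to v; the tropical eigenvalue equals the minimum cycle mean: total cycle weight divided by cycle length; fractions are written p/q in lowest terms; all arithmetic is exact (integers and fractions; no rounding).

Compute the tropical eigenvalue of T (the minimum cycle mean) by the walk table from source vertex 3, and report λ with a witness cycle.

q=0: [∞, ∞, 0]
q=1: [-6, 3, ∞]
q=2: [-10, -8, -12]
q=3: [-18, -12, -16]
Optimal cycle mean attained by: cycle 1->3->1, total (-6) + (-6), length 2.
Answer: λ = -6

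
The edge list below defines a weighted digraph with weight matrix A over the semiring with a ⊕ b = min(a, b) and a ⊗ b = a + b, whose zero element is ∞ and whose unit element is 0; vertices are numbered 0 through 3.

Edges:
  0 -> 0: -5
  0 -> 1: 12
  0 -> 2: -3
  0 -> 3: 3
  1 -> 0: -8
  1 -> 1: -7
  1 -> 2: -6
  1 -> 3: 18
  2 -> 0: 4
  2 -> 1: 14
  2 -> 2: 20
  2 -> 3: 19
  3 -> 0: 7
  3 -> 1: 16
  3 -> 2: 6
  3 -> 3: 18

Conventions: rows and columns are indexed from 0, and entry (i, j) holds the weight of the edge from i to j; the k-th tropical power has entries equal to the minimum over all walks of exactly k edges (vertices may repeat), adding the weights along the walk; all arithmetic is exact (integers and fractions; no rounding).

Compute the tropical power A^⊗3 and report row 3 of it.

A^⊗2:
  [-10, 5, -8, -2]
  [-15, -14, -13, -5]
  [-1, 7, 1, 7]
  [2, 9, 4, 10]
A^⊗3:
  [-15, -2, -13, -7]
  [-22, -21, -20, -12]
  [-6, 0, -4, 2]
  [-3, 2, -1, 5]
Answer: row 3 of A^⊗3 = [-3, 2, -1, 5]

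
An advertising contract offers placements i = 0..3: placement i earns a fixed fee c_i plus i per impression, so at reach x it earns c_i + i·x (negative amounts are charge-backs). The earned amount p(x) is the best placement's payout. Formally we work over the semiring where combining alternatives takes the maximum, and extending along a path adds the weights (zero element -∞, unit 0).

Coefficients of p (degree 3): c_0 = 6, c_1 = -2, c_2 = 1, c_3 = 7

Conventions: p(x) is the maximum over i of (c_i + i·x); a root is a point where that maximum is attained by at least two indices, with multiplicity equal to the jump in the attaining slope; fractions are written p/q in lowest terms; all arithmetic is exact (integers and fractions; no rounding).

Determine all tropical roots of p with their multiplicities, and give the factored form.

hull edge (i=0, c=6) to (i=3, c=7): slope 1/3, span 3
Factored form: p(x) = 7 ⊗ (x ⊕ (-1/3)) ⊗ (x ⊕ (-1/3)) ⊗ (x ⊕ (-1/3))
Answer: roots = -1/3 (mult 3)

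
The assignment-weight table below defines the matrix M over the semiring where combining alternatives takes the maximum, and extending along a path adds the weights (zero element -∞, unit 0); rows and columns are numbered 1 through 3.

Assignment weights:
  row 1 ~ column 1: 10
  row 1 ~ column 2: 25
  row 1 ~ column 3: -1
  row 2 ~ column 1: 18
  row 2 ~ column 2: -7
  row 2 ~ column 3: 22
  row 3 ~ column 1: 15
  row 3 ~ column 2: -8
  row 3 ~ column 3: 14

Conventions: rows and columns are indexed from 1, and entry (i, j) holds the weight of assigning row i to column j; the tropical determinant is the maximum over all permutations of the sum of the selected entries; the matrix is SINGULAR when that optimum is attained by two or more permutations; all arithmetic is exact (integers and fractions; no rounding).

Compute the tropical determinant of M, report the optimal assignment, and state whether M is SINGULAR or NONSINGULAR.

σ = (1, 2, 3): 10 + (-7) + 14 = 17
σ = (1, 3, 2): 10 + 22 + (-8) = 24
σ = (2, 1, 3): 25 + 18 + 14 = 57
σ = (2, 3, 1): 25 + 22 + 15 = 62
σ = (3, 1, 2): (-1) + 18 + (-8) = 9
σ = (3, 2, 1): (-1) + (-7) + 15 = 7
Optimal value attained by: σ = (2, 3, 1).
Answer: det⊕(M) = 62; verdict: NONSINGULAR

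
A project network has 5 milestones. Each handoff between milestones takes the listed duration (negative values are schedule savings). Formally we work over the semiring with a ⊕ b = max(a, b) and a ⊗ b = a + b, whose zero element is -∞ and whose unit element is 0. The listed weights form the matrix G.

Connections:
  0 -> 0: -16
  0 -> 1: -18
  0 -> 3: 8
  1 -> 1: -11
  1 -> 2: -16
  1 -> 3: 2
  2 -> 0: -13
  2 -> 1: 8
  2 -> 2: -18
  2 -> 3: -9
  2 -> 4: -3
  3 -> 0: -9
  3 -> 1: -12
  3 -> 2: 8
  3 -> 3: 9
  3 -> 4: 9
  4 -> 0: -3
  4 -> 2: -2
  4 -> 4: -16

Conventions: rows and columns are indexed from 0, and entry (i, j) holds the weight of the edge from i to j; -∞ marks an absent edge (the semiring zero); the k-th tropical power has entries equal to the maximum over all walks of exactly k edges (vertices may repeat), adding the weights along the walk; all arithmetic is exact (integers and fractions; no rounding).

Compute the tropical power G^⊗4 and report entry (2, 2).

G^⊗2:
  [-1, -4, 16, 17, 17]
  [-7, -8, 10, 11, 11]
  [-6, -3, -1, 10, 0]
  [6, 16, 17, 18, 18]
  [-15, 6, -18, 5, -5]
G^⊗3:
  [14, 24, 25, 26, 26]
  [8, 18, 19, 20, 20]
  [1, 7, 18, 19, 19]
  [15, 25, 26, 27, 27]
  [-4, -5, 13, 14, 14]
G^⊗4:
  [23, 33, 34, 35, 35]
  [17, 27, 28, 29, 29]
  [16, 26, 27, 28, 28]
  [24, 34, 35, 36, 36]
  [11, 21, 22, 23, 23]
Key observation: the optimum is the walk 2->1->3->3->2, with weight 8 + 2 + 9 + 8 = 27.
Optimal value attained by: walk 2->1->3->3->2.
Answer: (G^⊗4)[2][2] = 27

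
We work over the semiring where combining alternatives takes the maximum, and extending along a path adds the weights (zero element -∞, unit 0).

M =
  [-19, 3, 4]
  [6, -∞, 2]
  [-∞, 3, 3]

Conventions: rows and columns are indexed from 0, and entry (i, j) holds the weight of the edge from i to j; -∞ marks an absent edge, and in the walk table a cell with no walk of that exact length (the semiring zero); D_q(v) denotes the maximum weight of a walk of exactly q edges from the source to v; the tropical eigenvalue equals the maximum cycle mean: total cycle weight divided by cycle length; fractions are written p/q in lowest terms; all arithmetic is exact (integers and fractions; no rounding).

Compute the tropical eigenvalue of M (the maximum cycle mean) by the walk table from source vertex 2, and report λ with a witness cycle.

q=0: [-∞, -∞, 0]
q=1: [-∞, 3, 3]
q=2: [9, 6, 6]
q=3: [12, 12, 13]
Optimal cycle mean attained by: cycle 0->1->0, total 3 + 6, length 2.
Answer: λ = 9/2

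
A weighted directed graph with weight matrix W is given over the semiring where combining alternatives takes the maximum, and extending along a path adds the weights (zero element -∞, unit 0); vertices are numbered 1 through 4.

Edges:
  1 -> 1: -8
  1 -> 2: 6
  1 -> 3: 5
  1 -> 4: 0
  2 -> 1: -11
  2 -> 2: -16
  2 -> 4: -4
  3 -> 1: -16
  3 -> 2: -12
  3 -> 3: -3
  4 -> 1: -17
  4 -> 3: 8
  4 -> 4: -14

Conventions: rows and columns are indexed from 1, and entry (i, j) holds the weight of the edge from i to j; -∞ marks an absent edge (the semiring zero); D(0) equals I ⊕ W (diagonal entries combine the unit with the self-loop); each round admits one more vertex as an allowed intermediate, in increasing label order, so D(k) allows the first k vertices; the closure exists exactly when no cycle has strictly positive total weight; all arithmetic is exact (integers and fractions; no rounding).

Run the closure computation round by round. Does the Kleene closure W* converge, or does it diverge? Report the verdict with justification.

D(0):
  [0, 6, 5, 0]
  [-11, 0, -∞, -4]
  [-16, -12, 0, -∞]
  [-17, -∞, 8, 0]
D(1):
  [0, 6, 5, 0]
  [-11, 0, -6, -4]
  [-16, -10, 0, -16]
  [-17, -11, 8, 0]
D(2):
  [0, 6, 5, 2]
  [-11, 0, -6, -4]
  [-16, -10, 0, -14]
  [-17, -11, 8, 0]
D(3):
  [0, 6, 5, 2]
  [-11, 0, -6, -4]
  [-16, -10, 0, -14]
  [-8, -2, 8, 0]
D(4):
  [0, 6, 10, 2]
  [-11, 0, 4, -4]
  [-16, -10, 0, -14]
  [-8, -2, 8, 0]
Key observation: every diagonal entry stays at the unit through all rounds, so no improving cycle exists.
Answer: CONVERGES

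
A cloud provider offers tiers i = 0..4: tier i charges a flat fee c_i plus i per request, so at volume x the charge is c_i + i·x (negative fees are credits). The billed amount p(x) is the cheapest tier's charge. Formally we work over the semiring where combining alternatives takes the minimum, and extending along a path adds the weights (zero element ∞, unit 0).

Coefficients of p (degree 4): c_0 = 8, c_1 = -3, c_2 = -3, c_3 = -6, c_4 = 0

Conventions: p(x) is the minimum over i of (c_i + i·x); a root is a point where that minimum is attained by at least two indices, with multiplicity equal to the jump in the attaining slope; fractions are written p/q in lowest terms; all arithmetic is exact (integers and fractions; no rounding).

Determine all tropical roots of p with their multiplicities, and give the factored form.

hull edge (i=0, c=8) to (i=1, c=-3): slope -11, span 1
hull edge (i=1, c=-3) to (i=3, c=-6): slope -3/2, span 2
hull edge (i=3, c=-6) to (i=4, c=0): slope 6, span 1
Factored form: p(x) = 0 ⊗ (x ⊕ (-6)) ⊗ (x ⊕ 3/2) ⊗ (x ⊕ 3/2) ⊗ (x ⊕ 11)
Answer: roots = -6 (mult 1), 3/2 (mult 2), 11 (mult 1)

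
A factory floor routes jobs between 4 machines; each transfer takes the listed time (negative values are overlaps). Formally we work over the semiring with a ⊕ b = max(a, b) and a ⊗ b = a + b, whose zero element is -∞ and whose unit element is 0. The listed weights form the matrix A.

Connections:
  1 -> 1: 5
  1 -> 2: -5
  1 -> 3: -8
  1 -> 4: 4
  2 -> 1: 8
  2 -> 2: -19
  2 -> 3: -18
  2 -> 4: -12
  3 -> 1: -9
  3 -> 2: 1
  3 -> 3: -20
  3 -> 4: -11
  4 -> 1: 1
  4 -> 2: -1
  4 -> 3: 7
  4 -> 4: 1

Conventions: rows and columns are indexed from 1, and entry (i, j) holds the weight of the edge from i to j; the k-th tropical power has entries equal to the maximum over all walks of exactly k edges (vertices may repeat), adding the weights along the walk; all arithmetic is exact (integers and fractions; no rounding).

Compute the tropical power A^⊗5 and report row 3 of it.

A^⊗2:
  [10, 3, 11, 9]
  [13, 3, 0, 12]
  [9, -12, -4, -5]
  [7, 8, 8, 5]
A^⊗3:
  [15, 12, 16, 14]
  [18, 11, 19, 17]
  [14, 4, 2, 13]
  [16, 9, 12, 11]
A^⊗4:
  [20, 17, 21, 19]
  [23, 20, 24, 22]
  [19, 12, 20, 18]
  [21, 13, 18, 20]
A^⊗5:
  [25, 22, 26, 24]
  [28, 25, 29, 27]
  [24, 21, 25, 23]
  [26, 19, 27, 25]
Answer: row 3 of A^⊗5 = [24, 21, 25, 23]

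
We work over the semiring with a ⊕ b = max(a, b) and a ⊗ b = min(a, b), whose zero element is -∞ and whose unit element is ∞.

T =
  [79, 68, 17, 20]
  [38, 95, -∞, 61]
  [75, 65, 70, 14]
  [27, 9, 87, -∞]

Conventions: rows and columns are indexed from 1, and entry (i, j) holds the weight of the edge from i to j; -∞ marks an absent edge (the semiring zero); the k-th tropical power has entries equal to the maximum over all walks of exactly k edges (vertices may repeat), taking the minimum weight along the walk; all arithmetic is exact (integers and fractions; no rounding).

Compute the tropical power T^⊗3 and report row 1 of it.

T^⊗2:
  [79, 68, 20, 61]
  [38, 95, 61, 61]
  [75, 68, 70, 61]
  [75, 65, 70, 20]
T^⊗3:
  [79, 68, 61, 61]
  [61, 95, 61, 61]
  [75, 68, 70, 61]
  [75, 68, 70, 61]
Answer: row 1 of T^⊗3 = [79, 68, 61, 61]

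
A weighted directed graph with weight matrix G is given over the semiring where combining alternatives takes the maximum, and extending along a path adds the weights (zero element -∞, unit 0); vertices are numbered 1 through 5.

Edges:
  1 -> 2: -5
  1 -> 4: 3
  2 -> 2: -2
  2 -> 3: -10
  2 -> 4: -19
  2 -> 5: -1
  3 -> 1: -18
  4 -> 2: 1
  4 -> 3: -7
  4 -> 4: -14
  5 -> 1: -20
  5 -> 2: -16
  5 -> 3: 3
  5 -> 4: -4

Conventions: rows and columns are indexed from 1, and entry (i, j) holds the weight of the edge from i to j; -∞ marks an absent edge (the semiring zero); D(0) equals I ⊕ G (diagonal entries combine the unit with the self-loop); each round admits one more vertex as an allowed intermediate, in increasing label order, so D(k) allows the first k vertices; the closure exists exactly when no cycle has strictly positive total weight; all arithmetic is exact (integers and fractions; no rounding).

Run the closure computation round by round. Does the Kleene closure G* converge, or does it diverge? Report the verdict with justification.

D(0):
  [0, -5, -∞, 3, -∞]
  [-∞, 0, -10, -19, -1]
  [-18, -∞, 0, -∞, -∞]
  [-∞, 1, -7, 0, -∞]
  [-20, -16, 3, -4, 0]
D(1):
  [0, -5, -∞, 3, -∞]
  [-∞, 0, -10, -19, -1]
  [-18, -23, 0, -15, -∞]
  [-∞, 1, -7, 0, -∞]
  [-20, -16, 3, -4, 0]
D(2):
  [0, -5, -15, 3, -6]
  [-∞, 0, -10, -19, -1]
  [-18, -23, 0, -15, -24]
  [-∞, 1, -7, 0, 0]
  [-20, -16, 3, -4, 0]
D(3):
  [0, -5, -15, 3, -6]
  [-28, 0, -10, -19, -1]
  [-18, -23, 0, -15, -24]
  [-25, 1, -7, 0, 0]
  [-15, -16, 3, -4, 0]
D(4):
  [0, 4, -4, 3, 3]
  [-28, 0, -10, -19, -1]
  [-18, -14, 0, -15, -15]
  [-25, 1, -7, 0, 0]
  [-15, -3, 3, -4, 0]
D(5):
  [0, 4, 6, 3, 3]
  [-16, 0, 2, -5, -1]
  [-18, -14, 0, -15, -15]
  [-15, 1, 3, 0, 0]
  [-15, -3, 3, -4, 0]
Key observation: every diagonal entry stays at the unit through all rounds, so no improving cycle exists.
Answer: CONVERGES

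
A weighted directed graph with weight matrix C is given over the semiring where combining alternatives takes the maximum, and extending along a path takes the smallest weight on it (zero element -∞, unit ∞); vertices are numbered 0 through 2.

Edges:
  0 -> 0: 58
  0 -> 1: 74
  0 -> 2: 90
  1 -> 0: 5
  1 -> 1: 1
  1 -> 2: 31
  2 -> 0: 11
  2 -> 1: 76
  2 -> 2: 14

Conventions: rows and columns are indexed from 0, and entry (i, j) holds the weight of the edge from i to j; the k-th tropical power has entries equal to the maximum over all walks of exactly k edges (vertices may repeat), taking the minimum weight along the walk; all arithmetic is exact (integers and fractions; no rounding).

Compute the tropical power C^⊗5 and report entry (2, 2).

C^⊗2:
  [58, 76, 58]
  [11, 31, 14]
  [11, 14, 31]
C^⊗3:
  [58, 58, 58]
  [11, 14, 31]
  [11, 31, 14]
C^⊗4:
  [58, 58, 58]
  [11, 31, 14]
  [11, 14, 31]
C^⊗5:
  [58, 58, 58]
  [11, 14, 31]
  [11, 31, 14]
Key observation: the optimum is the walk 2->1->2->1->2->2, with weight 76 min 31 min 76 min 31 min 14 = 14.
Optimal value attained by: walk 2->1->2->1->2->2.
Answer: (C^⊗5)[2][2] = 14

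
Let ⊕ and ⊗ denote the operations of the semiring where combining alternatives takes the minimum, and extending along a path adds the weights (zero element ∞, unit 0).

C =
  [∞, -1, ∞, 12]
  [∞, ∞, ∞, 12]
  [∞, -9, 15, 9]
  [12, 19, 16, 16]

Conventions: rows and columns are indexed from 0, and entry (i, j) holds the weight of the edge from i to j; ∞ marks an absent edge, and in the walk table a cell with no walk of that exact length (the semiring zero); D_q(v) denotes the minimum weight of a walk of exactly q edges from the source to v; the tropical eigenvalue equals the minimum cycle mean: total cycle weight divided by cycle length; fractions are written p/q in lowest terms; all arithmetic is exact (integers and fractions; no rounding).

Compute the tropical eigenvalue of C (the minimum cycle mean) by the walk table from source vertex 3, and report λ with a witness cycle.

q=0: [∞, ∞, ∞, 0]
q=1: [12, 19, 16, 16]
q=2: [28, 7, 31, 24]
q=3: [36, 22, 40, 19]
q=4: [31, 31, 35, 34]
Optimal cycle mean attained by: cycle 1->3->2->1, total 12 + 16 + (-9), length 3.
Answer: λ = 19/3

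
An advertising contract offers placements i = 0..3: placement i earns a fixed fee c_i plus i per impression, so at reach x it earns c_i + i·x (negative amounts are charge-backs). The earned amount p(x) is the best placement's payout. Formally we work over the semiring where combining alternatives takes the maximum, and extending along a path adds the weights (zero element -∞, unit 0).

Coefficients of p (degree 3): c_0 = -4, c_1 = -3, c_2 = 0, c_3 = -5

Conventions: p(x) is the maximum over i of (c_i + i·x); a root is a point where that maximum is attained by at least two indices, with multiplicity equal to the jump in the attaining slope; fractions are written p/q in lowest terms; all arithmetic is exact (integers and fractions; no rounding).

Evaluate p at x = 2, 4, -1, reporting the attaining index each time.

p(2) = max(-4+0·2=-4, -3+1·2=-1, 0+2·2=4, -5+3·2=1) = 4 (attained by i=2)
p(4) = max(-4+0·4=-4, -3+1·4=1, 0+2·4=8, -5+3·4=7) = 8 (attained by i=2)
p(-1) = max(-4+0·(-1)=-4, -3+1·(-1)=-4, 0+2·(-1)=-2, -5+3·(-1)=-8) = -2 (attained by i=2)
Answer: p(2) = 4; p(4) = 8; p(-1) = -2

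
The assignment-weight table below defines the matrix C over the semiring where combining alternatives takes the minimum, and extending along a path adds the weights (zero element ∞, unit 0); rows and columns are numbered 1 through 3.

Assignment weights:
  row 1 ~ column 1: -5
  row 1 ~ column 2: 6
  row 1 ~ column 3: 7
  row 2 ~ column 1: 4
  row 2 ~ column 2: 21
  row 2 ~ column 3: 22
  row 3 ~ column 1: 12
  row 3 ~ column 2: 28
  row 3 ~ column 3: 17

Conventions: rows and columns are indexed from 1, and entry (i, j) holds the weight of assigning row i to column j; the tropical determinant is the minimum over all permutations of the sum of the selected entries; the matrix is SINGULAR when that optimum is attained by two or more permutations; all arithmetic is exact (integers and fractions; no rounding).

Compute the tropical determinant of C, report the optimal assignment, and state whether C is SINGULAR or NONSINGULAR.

σ = (1, 2, 3): (-5) + 21 + 17 = 33
σ = (1, 3, 2): (-5) + 22 + 28 = 45
σ = (2, 1, 3): 6 + 4 + 17 = 27
σ = (2, 3, 1): 6 + 22 + 12 = 40
σ = (3, 1, 2): 7 + 4 + 28 = 39
σ = (3, 2, 1): 7 + 21 + 12 = 40
Optimal value attained by: σ = (2, 1, 3).
Answer: det⊕(C) = 27; verdict: NONSINGULAR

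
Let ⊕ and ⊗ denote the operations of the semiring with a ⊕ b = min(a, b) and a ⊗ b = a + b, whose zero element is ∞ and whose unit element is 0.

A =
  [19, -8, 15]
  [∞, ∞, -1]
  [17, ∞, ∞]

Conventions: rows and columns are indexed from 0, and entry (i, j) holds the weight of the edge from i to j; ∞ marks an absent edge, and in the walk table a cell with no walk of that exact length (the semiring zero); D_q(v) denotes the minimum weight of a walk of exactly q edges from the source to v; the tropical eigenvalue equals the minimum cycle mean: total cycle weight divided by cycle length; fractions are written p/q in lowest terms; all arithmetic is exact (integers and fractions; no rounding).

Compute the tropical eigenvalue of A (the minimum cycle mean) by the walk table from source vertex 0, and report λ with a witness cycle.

q=0: [0, ∞, ∞]
q=1: [19, -8, 15]
q=2: [32, 11, -9]
q=3: [8, 24, 10]
Optimal cycle mean attained by: cycle 0->1->2->0, total (-8) + (-1) + 17, length 3.
Answer: λ = 8/3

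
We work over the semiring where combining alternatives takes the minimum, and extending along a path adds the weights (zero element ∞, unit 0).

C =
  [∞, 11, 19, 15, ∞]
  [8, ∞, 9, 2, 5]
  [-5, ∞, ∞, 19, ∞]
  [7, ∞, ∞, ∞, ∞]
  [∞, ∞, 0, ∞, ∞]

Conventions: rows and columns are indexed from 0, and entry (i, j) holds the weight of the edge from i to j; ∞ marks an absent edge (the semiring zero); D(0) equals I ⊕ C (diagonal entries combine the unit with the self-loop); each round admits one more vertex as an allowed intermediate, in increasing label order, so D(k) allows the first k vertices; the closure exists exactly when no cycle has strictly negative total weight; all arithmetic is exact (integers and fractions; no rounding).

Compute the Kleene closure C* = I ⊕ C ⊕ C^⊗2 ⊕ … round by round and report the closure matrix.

D(0):
  [0, 11, 19, 15, ∞]
  [8, 0, 9, 2, 5]
  [-5, ∞, 0, 19, ∞]
  [7, ∞, ∞, 0, ∞]
  [∞, ∞, 0, ∞, 0]
D(1):
  [0, 11, 19, 15, ∞]
  [8, 0, 9, 2, 5]
  [-5, 6, 0, 10, ∞]
  [7, 18, 26, 0, ∞]
  [∞, ∞, 0, ∞, 0]
D(2):
  [0, 11, 19, 13, 16]
  [8, 0, 9, 2, 5]
  [-5, 6, 0, 8, 11]
  [7, 18, 26, 0, 23]
  [∞, ∞, 0, ∞, 0]
D(3):
  [0, 11, 19, 13, 16]
  [4, 0, 9, 2, 5]
  [-5, 6, 0, 8, 11]
  [7, 18, 26, 0, 23]
  [-5, 6, 0, 8, 0]
D(4):
  [0, 11, 19, 13, 16]
  [4, 0, 9, 2, 5]
  [-5, 6, 0, 8, 11]
  [7, 18, 26, 0, 23]
  [-5, 6, 0, 8, 0]
D(5):
  [0, 11, 16, 13, 16]
  [0, 0, 5, 2, 5]
  [-5, 6, 0, 8, 11]
  [7, 18, 23, 0, 23]
  [-5, 6, 0, 8, 0]
Answer: C* = [[0, 11, 16, 13, 16], [0, 0, 5, 2, 5], [-5, 6, 0, 8, 11], [7, 18, 23, 0, 23], [-5, 6, 0, 8, 0]]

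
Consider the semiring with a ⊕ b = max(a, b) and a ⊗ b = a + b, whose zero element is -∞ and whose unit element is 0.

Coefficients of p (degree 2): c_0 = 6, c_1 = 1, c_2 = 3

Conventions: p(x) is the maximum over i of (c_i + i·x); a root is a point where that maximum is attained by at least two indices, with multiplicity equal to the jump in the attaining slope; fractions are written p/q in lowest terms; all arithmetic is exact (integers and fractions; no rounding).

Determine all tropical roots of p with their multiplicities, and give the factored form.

hull edge (i=0, c=6) to (i=2, c=3): slope -3/2, span 2
Factored form: p(x) = 3 ⊗ (x ⊕ 3/2) ⊗ (x ⊕ 3/2)
Answer: roots = 3/2 (mult 2)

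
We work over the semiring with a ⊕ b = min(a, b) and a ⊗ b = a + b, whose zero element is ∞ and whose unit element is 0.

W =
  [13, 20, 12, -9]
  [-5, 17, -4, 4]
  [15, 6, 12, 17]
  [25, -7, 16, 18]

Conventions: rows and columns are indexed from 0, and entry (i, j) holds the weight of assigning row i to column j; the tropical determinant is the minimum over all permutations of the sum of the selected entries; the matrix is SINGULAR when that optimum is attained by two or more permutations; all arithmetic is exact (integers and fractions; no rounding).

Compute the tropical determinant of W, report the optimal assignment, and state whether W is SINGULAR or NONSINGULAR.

σ = (0, 1, 2, 3): 13 + 17 + 12 + 18 = 60
σ = (0, 1, 3, 2): 13 + 17 + 17 + 16 = 63
σ = (0, 2, 1, 3): 13 + (-4) + 6 + 18 = 33
σ = (0, 2, 3, 1): 13 + (-4) + 17 + (-7) = 19
σ = (0, 3, 1, 2): 13 + 4 + 6 + 16 = 39
σ = (0, 3, 2, 1): 13 + 4 + 12 + (-7) = 22
σ = (1, 0, 2, 3): 20 + (-5) + 12 + 18 = 45
σ = (1, 0, 3, 2): 20 + (-5) + 17 + 16 = 48
σ = (1, 2, 0, 3): 20 + (-4) + 15 + 18 = 49
σ = (1, 2, 3, 0): 20 + (-4) + 17 + 25 = 58
σ = (1, 3, 0, 2): 20 + 4 + 15 + 16 = 55
σ = (1, 3, 2, 0): 20 + 4 + 12 + 25 = 61
σ = (2, 0, 1, 3): 12 + (-5) + 6 + 18 = 31
σ = (2, 0, 3, 1): 12 + (-5) + 17 + (-7) = 17
σ = (2, 1, 0, 3): 12 + 17 + 15 + 18 = 62
σ = (2, 1, 3, 0): 12 + 17 + 17 + 25 = 71
σ = (2, 3, 0, 1): 12 + 4 + 15 + (-7) = 24
σ = (2, 3, 1, 0): 12 + 4 + 6 + 25 = 47
σ = (3, 0, 1, 2): (-9) + (-5) + 6 + 16 = 8
σ = (3, 0, 2, 1): (-9) + (-5) + 12 + (-7) = -9
σ = (3, 1, 0, 2): (-9) + 17 + 15 + 16 = 39
σ = (3, 1, 2, 0): (-9) + 17 + 12 + 25 = 45
σ = (3, 2, 0, 1): (-9) + (-4) + 15 + (-7) = -5
σ = (3, 2, 1, 0): (-9) + (-4) + 6 + 25 = 18
Optimal value attained by: σ = (3, 0, 2, 1).
Answer: det⊕(W) = -9; verdict: NONSINGULAR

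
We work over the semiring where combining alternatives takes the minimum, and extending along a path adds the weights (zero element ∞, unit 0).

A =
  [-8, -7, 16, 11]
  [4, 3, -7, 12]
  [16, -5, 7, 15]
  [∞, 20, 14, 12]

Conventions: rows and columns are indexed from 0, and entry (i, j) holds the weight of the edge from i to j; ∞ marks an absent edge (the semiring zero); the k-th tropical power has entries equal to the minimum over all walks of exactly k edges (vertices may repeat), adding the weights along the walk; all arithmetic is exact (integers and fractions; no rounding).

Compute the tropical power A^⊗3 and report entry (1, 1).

A^⊗2:
  [-16, -15, -14, 3]
  [-4, -12, -4, 8]
  [-1, -2, -12, 7]
  [24, 9, 13, 24]
A^⊗3:
  [-24, -23, -22, -5]
  [-12, -11, -19, 0]
  [-9, -17, -9, 3]
  [13, 8, 2, 21]
Key observation: the optimum is the walk 1->0->0->1, with weight 4 + (-8) + (-7) = -11.
Optimal value attained by: walk 1->0->0->1.
Answer: (A^⊗3)[1][1] = -11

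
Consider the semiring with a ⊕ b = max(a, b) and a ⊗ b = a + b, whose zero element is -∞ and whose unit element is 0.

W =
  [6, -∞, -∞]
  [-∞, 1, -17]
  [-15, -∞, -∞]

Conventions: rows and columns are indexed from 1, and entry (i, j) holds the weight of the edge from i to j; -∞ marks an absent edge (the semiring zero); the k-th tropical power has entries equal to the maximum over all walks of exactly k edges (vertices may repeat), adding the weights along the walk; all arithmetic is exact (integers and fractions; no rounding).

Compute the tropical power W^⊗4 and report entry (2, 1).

W^⊗2:
  [12, -∞, -∞]
  [-32, 2, -16]
  [-9, -∞, -∞]
W^⊗3:
  [18, -∞, -∞]
  [-26, 3, -15]
  [-3, -∞, -∞]
W^⊗4:
  [24, -∞, -∞]
  [-20, 4, -14]
  [3, -∞, -∞]
Key observation: the optimum is the walk 2->3->1->1->1, with weight (-17) + (-15) + 6 + 6 = -20.
Optimal value attained by: walk 2->3->1->1->1.
Answer: (W^⊗4)[2][1] = -20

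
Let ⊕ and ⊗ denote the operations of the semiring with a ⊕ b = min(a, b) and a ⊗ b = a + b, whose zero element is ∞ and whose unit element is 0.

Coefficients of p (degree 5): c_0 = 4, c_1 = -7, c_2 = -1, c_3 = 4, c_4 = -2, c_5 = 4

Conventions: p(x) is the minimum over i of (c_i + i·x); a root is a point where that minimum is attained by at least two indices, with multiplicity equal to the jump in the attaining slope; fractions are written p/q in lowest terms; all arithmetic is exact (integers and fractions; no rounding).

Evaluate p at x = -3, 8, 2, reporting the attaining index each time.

p(-3) = min(4+0·(-3)=4, -7+1·(-3)=-10, -1+2·(-3)=-7, 4+3·(-3)=-5, -2+4·(-3)=-14, 4+5·(-3)=-11) = -14 (attained by i=4)
p(8) = min(4+0·8=4, -7+1·8=1, -1+2·8=15, 4+3·8=28, -2+4·8=30, 4+5·8=44) = 1 (attained by i=1)
p(2) = min(4+0·2=4, -7+1·2=-5, -1+2·2=3, 4+3·2=10, -2+4·2=6, 4+5·2=14) = -5 (attained by i=1)
Answer: p(-3) = -14; p(8) = 1; p(2) = -5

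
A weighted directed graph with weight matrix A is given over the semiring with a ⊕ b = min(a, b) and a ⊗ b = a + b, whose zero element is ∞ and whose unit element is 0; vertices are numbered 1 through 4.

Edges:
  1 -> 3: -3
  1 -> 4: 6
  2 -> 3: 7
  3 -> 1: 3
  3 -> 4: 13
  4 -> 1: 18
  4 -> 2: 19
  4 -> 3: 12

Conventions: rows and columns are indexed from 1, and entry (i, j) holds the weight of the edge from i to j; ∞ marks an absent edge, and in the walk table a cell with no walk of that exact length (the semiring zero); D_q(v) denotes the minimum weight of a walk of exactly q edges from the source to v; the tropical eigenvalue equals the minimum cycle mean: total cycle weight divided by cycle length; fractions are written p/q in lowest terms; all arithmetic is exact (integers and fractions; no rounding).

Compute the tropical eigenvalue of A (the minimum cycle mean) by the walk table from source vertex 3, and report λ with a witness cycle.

q=0: [∞, ∞, 0, ∞]
q=1: [3, ∞, ∞, 13]
q=2: [31, 32, 0, 9]
q=3: [3, 28, 21, 13]
q=4: [24, 32, 0, 9]
Optimal cycle mean attained by: cycle 1->3->1, total (-3) + 3, length 2.
Answer: λ = 0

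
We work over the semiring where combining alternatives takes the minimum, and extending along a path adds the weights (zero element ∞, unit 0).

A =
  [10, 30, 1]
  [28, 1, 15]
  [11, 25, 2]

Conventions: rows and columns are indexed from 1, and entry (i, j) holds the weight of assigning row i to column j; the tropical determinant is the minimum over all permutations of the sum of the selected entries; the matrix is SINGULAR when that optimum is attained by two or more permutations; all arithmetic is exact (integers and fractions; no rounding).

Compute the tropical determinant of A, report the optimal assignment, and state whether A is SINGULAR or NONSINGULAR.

σ = (1, 2, 3): 10 + 1 + 2 = 13
σ = (1, 3, 2): 10 + 15 + 25 = 50
σ = (2, 1, 3): 30 + 28 + 2 = 60
σ = (2, 3, 1): 30 + 15 + 11 = 56
σ = (3, 1, 2): 1 + 28 + 25 = 54
σ = (3, 2, 1): 1 + 1 + 11 = 13
Optimal value attained by: σ = (1, 2, 3).
Answer: det⊕(A) = 13; verdict: SINGULAR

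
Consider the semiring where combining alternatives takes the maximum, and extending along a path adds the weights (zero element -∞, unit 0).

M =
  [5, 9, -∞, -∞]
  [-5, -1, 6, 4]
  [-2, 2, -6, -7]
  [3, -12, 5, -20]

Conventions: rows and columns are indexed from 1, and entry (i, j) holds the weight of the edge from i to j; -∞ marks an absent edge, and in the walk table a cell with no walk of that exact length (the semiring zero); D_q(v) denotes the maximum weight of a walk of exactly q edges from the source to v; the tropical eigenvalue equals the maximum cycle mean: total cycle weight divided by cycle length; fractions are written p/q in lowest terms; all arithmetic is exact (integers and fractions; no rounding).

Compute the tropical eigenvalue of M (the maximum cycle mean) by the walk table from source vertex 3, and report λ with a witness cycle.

q=0: [-∞, -∞, 0, -∞]
q=1: [-2, 2, -6, -7]
q=2: [3, 7, 8, 6]
q=3: [9, 12, 13, 11]
q=4: [14, 18, 18, 16]
Optimal cycle mean attained by: cycle 1->2->4->1, total 9 + 4 + 3, length 3.
Answer: λ = 16/3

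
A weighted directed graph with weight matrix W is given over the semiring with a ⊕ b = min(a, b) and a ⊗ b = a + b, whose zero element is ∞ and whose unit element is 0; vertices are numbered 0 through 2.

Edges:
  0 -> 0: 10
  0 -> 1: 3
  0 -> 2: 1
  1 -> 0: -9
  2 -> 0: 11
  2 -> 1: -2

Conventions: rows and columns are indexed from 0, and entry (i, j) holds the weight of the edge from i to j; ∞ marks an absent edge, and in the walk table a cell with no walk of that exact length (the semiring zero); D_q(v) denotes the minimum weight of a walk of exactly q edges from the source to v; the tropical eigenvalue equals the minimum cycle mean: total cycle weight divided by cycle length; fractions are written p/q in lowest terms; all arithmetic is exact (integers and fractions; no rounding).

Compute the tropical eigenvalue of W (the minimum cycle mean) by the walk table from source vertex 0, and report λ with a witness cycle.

q=0: [0, ∞, ∞]
q=1: [10, 3, 1]
q=2: [-6, -1, 11]
q=3: [-10, -3, -5]
Optimal cycle mean attained by: cycle 0->2->1->0, total 1 + (-2) + (-9), length 3.
Answer: λ = -10/3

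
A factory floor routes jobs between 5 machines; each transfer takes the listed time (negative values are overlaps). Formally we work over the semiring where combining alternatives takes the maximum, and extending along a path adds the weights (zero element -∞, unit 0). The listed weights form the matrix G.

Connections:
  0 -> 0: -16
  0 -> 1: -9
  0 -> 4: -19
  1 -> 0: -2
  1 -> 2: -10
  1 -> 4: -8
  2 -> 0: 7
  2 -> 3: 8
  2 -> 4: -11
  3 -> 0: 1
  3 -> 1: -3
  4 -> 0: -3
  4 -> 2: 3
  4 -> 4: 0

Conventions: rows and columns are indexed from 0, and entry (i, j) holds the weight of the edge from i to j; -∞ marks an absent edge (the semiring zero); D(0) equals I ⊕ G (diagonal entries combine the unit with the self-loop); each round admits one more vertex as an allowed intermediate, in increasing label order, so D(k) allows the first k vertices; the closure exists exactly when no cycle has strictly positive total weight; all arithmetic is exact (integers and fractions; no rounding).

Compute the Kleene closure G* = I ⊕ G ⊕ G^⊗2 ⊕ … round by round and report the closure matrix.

D(0):
  [0, -9, -∞, -∞, -19]
  [-2, 0, -10, -∞, -8]
  [7, -∞, 0, 8, -11]
  [1, -3, -∞, 0, -∞]
  [-3, -∞, 3, -∞, 0]
D(1):
  [0, -9, -∞, -∞, -19]
  [-2, 0, -10, -∞, -8]
  [7, -2, 0, 8, -11]
  [1, -3, -∞, 0, -18]
  [-3, -12, 3, -∞, 0]
D(2):
  [0, -9, -19, -∞, -17]
  [-2, 0, -10, -∞, -8]
  [7, -2, 0, 8, -10]
  [1, -3, -13, 0, -11]
  [-3, -12, 3, -∞, 0]
D(3):
  [0, -9, -19, -11, -17]
  [-2, 0, -10, -2, -8]
  [7, -2, 0, 8, -10]
  [1, -3, -13, 0, -11]
  [10, 1, 3, 11, 0]
D(4):
  [0, -9, -19, -11, -17]
  [-1, 0, -10, -2, -8]
  [9, 5, 0, 8, -3]
  [1, -3, -13, 0, -11]
  [12, 8, 3, 11, 0]
D(5):
  [0, -9, -14, -6, -17]
  [4, 0, -5, 3, -8]
  [9, 5, 0, 8, -3]
  [1, -3, -8, 0, -11]
  [12, 8, 3, 11, 0]
Answer: G* = [[0, -9, -14, -6, -17], [4, 0, -5, 3, -8], [9, 5, 0, 8, -3], [1, -3, -8, 0, -11], [12, 8, 3, 11, 0]]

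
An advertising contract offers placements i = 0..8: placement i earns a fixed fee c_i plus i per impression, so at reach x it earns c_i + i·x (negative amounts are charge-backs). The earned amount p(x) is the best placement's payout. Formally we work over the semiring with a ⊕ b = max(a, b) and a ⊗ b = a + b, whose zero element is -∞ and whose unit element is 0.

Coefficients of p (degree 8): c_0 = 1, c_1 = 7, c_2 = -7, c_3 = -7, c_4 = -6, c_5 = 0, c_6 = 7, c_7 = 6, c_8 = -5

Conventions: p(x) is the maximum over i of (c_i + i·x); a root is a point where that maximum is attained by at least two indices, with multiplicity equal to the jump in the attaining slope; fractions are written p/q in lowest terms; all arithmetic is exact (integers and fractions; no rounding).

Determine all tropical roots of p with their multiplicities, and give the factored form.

hull edge (i=0, c=1) to (i=1, c=7): slope 6, span 1
hull edge (i=1, c=7) to (i=6, c=7): slope 0, span 5
hull edge (i=6, c=7) to (i=7, c=6): slope -1, span 1
hull edge (i=7, c=6) to (i=8, c=-5): slope -11, span 1
Factored form: p(x) = -5 ⊗ (x ⊕ (-6)) ⊗ (x ⊕ 0) ⊗ (x ⊕ 0) ⊗ (x ⊕ 0) ⊗ (x ⊕ 0) ⊗ (x ⊕ 0) ⊗ (x ⊕ 1) ⊗ (x ⊕ 11)
Answer: roots = -6 (mult 1), 0 (mult 5), 1 (mult 1), 11 (mult 1)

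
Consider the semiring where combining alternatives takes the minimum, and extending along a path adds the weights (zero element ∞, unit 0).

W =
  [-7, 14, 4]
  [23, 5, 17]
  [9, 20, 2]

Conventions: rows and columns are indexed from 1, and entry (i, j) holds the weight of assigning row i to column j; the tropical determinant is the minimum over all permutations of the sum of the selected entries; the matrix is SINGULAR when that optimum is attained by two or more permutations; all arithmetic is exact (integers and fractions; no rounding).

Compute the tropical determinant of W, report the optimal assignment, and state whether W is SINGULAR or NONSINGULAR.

σ = (1, 2, 3): (-7) + 5 + 2 = 0
σ = (1, 3, 2): (-7) + 17 + 20 = 30
σ = (2, 1, 3): 14 + 23 + 2 = 39
σ = (2, 3, 1): 14 + 17 + 9 = 40
σ = (3, 1, 2): 4 + 23 + 20 = 47
σ = (3, 2, 1): 4 + 5 + 9 = 18
Optimal value attained by: σ = (1, 2, 3).
Answer: det⊕(W) = 0; verdict: NONSINGULAR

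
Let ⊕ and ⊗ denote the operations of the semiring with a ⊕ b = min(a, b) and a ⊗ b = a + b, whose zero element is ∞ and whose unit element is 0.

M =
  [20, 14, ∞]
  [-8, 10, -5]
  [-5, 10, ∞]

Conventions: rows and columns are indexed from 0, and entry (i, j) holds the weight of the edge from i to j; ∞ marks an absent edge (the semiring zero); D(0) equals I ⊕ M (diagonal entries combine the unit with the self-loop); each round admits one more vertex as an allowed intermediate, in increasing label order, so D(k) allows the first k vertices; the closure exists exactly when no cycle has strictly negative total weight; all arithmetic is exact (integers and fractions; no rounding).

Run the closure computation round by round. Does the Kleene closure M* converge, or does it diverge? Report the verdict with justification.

D(0):
  [0, 14, ∞]
  [-8, 0, -5]
  [-5, 10, 0]
D(1):
  [0, 14, ∞]
  [-8, 0, -5]
  [-5, 9, 0]
D(2):
  [0, 14, 9]
  [-8, 0, -5]
  [-5, 9, 0]
D(3):
  [0, 14, 9]
  [-10, 0, -5]
  [-5, 9, 0]
Key observation: every diagonal entry stays at the unit through all rounds, so no improving cycle exists.
Answer: CONVERGES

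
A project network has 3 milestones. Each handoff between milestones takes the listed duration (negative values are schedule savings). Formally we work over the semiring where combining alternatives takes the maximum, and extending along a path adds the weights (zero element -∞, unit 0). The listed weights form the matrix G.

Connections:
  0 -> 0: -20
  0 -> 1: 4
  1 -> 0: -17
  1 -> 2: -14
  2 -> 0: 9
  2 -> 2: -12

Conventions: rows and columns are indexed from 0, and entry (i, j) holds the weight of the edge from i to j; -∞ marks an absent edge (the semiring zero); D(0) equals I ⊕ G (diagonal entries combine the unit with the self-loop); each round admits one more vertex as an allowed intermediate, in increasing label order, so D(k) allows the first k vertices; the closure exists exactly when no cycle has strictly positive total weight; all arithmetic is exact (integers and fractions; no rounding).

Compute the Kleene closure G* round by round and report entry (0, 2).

D(0):
  [0, 4, -∞]
  [-17, 0, -14]
  [9, -∞, 0]
D(1):
  [0, 4, -∞]
  [-17, 0, -14]
  [9, 13, 0]
D(2):
  [0, 4, -10]
  [-17, 0, -14]
  [9, 13, 0]
D(3):
  [0, 4, -10]
  [-5, 0, -14]
  [9, 13, 0]
Answer: G*[0][2] = -10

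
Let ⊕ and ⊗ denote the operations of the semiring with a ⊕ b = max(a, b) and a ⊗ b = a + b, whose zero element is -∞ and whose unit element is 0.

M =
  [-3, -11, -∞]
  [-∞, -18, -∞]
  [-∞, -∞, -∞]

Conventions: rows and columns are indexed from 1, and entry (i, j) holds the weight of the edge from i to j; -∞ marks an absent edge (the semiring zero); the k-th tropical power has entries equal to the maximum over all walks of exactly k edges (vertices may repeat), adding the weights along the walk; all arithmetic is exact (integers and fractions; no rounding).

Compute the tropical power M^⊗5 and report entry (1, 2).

M^⊗2:
  [-6, -14, -∞]
  [-∞, -36, -∞]
  [-∞, -∞, -∞]
M^⊗3:
  [-9, -17, -∞]
  [-∞, -54, -∞]
  [-∞, -∞, -∞]
M^⊗4:
  [-12, -20, -∞]
  [-∞, -72, -∞]
  [-∞, -∞, -∞]
M^⊗5:
  [-15, -23, -∞]
  [-∞, -90, -∞]
  [-∞, -∞, -∞]
Key observation: the optimum is the walk 1->1->1->1->1->2, with weight (-3) + (-3) + (-3) + (-3) + (-11) = -23.
Optimal value attained by: walk 1->1->1->1->1->2.
Answer: (M^⊗5)[1][2] = -23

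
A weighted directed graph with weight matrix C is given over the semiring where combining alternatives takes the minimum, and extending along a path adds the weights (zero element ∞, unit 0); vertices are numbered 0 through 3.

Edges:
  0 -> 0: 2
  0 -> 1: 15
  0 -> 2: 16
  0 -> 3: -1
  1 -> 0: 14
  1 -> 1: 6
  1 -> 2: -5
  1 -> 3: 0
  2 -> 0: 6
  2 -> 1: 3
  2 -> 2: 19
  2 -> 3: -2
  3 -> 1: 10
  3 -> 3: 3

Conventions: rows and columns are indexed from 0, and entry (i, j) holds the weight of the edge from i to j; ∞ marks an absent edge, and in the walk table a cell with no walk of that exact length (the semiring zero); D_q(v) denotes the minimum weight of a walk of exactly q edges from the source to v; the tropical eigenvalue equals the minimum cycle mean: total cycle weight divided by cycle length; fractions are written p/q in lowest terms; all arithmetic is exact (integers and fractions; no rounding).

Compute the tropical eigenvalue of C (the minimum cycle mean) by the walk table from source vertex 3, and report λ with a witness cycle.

q=0: [∞, ∞, ∞, 0]
q=1: [∞, 10, ∞, 3]
q=2: [24, 13, 5, 6]
q=3: [11, 8, 8, 3]
q=4: [13, 11, 3, 6]
Optimal cycle mean attained by: cycle 1->2->1, total (-5) + 3, length 2.
Answer: λ = -1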